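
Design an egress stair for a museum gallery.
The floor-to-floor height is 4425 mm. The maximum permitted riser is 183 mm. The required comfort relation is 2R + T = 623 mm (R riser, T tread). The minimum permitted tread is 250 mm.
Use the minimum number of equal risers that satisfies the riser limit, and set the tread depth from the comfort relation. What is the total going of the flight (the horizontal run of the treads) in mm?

4425 / 183 = 24.180 → round up to 25 risers.
R = 4425 ÷ 25 = 177 mm.
Tread T = 623 − 2 × 177 = 269 mm (≥ 250 mm).
Treads = 25 − 1 = 24; going = 24 × 269 = 6456 mm.

6456 mm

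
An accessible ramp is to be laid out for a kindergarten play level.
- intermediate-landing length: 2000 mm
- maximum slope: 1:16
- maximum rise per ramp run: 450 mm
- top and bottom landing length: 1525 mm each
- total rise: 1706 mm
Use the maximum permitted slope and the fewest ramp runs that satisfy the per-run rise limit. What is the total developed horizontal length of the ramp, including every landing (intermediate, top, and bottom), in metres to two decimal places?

At most 450 each: 1706/450 = 3.79, giving 4 ramp runs. That means 3 intermediate landings.
Horizontal run for 1706 mm of rise at 1:16 is 1706 × 16 = 27296 mm.
Intermediate landings: 3 × 2000 = 6000 mm.
Top and bottom landings: 2 × 1525 = 3050 mm.
Total = 27296 + 6000 + 3050 = 36346 mm.
= 36.35 m.

36.35 m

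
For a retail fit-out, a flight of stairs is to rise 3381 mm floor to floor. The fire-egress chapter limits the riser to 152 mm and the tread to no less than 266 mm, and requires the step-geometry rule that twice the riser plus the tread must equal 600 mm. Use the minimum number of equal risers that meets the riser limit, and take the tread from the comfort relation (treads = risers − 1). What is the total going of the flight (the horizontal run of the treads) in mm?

6732 mm

3381 / 152 = 22.24, so 23 risers are needed.
Riser R = 3381 / 23 = 147 mm, within the 152 mm limit.
T = 600 − 2·147 = 306 mm, which satisfies the 266 mm minimum.
Going = (23 − 1) × 306 = 6732 mm.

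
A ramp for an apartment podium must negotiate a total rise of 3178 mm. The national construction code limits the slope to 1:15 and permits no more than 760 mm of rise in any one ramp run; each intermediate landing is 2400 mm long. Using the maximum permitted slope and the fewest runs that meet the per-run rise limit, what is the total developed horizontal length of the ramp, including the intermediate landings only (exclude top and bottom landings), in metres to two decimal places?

⌈3178/760⌉ = 5 ramp runs. That means 4 intermediate landings.
Ramp run (horizontal) at 1:15: 3178 × 15 = 47670 mm.
Intermediate landings: 4 × 2400 = 9600 mm.
Total developed length = 47670 + 9600 = 57270 mm.
= 57.27 m.

57.27 m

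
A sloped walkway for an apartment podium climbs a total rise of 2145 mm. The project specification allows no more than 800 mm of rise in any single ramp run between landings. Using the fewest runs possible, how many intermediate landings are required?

2 intermediate landings

2145 / 800 = 2.681 → round up to 3 ramp runs.
3 runs are separated by 2 intermediate landings.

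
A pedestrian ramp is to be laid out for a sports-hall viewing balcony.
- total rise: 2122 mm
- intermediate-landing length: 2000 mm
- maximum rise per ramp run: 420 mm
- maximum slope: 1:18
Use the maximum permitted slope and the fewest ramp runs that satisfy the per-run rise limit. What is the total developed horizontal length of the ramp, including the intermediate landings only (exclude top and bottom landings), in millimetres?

2122 / 420 = 5.052 → round up to 6 ramp runs. That means 5 intermediate landings.
Horizontal run for 2122 mm of rise at 1:18 is 2122 × 18 = 38196 mm.
Intermediate landings: 5 × 2000 = 10000 mm.
Developed length = 38196 + 10000 = 48196 mm.

48196 mm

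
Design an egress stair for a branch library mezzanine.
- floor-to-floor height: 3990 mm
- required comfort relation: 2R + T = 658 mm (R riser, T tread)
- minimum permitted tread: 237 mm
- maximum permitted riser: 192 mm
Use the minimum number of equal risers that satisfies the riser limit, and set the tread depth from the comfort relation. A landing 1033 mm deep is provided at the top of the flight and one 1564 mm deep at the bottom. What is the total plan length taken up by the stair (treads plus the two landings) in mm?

8157 mm

3990 / 192 = 20.78, so 21 risers are needed.
Each riser is 3990/21 = 190 mm (≤ 192 mm).
From 2R + T = 658: T = 658 − 380 = 278 mm.
Treads = 21 − 1 = 20; going = 20 × 278 = 5560 mm.
Add landings: 5560 + 1033 + 1564 = 8157 mm.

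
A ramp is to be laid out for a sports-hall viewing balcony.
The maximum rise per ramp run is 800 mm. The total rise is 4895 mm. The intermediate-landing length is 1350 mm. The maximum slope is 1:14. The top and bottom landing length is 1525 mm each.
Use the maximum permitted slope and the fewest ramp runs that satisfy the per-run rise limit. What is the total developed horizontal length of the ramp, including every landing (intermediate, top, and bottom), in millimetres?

⌈4895/800⌉ = 7 ramp runs. That means 6 intermediate landings.
Ramp run (horizontal) at 1:14: 4895 × 14 = 68530 mm.
6 intermediate landings contribute 6 × 1350 = 8100 mm.
Top and bottom landings: 2 × 1525 = 3050 mm.
Total = 68530 + 8100 + 3050 = 79680 mm.

79680 mm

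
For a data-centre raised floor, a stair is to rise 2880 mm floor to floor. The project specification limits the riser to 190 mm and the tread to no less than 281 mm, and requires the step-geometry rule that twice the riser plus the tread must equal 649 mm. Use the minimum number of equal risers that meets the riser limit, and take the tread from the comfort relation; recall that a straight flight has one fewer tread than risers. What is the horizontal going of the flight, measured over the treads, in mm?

4335 mm

At most 190 each: 2880/190 = 15.16, giving 16 risers.
Each riser is 2880/16 = 180 mm (≤ 190 mm).
From 2R + T = 649: T = 649 − 360 = 289 mm.
Going = (16 − 1) × 289 = 4335 mm.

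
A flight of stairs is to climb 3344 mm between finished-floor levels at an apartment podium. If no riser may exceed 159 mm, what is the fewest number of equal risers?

At most 159 each: 3344/159 = 21.03, giving 22 risers.

22 risers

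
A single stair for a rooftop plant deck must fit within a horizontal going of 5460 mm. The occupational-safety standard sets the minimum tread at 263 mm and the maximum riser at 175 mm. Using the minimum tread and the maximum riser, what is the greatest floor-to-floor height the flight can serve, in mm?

3675 mm

Treads that fit: ⌊5460 / 263⌋ = 20.
Risers = treads + 1 = 21.
Maximum height = 21 × 175 = 3675 mm.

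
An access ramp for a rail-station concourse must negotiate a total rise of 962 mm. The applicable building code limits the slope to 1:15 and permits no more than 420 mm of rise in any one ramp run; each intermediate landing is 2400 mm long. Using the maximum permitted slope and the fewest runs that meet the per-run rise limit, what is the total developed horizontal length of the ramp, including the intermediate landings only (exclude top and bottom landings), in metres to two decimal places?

19.23 m

962 / 420 = 2.290 → round up to 3 ramp runs. That means 2 intermediate landings.
Ramp run (horizontal) at 1:15: 962 × 15 = 14430 mm.
Intermediate landings: 2 × 2400 = 4800 mm.
Total developed length = 14430 + 4800 = 19230 mm.
= 19.23 m.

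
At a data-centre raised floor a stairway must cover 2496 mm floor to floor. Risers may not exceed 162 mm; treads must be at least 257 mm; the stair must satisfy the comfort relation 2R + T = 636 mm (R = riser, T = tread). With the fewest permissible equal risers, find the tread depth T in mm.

⌈2496/162⌉ = 16 risers.
Riser R = 2496 / 16 = 156 mm, within the 162 mm limit.
From 2R + T = 636: T = 636 − 312 = 324 mm.

324 mm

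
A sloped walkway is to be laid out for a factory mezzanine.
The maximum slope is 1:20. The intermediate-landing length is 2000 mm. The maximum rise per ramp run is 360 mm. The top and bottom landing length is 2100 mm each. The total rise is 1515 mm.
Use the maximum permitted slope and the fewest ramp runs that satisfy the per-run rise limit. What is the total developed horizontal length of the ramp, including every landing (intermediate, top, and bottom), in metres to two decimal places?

At most 360 each: 1515/360 = 4.21, giving 5 ramp runs. That means 4 intermediate landings.
Ramp run (horizontal) at 1:20: 1515 × 20 = 30300 mm.
Intermediate landings: 4 × 2000 = 8000 mm.
Top and bottom landings: 2 × 2100 = 4200 mm.
Total = 30300 + 8000 + 4200 = 42500 mm.
= 42.50 m.

42.50 m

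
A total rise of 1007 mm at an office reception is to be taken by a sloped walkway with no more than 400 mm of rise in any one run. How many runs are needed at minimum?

3 runs

At most 400 each: 1007/400 = 2.52, giving 3 ramp runs.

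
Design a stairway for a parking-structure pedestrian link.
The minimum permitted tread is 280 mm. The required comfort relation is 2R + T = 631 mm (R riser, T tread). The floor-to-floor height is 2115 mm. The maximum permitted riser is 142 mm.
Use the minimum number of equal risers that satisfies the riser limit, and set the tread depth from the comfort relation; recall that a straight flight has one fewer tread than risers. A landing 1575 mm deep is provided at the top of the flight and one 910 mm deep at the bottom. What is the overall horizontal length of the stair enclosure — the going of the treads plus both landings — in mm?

2115 / 142 = 14.89, so 15 risers are needed.
Each riser is 2115/15 = 141 mm (≤ 142 mm).
T = 631 − 2·141 = 349 mm, which satisfies the 280 mm minimum.
Going = (15 − 1) × 349 = 4886 mm.
Add landings: 4886 + 1575 + 910 = 7371 mm.

7371 mm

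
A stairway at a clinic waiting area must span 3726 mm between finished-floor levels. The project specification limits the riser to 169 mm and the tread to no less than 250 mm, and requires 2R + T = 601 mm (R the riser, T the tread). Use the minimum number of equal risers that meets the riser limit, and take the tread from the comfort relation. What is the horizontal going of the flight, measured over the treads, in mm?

6094 mm

3726 / 169 = 22.047 → round up to 23 risers.
Each riser is 3726/23 = 162 mm (≤ 169 mm).
From 2R + T = 601: T = 601 − 324 = 277 mm.
23 risers give 22 treads; going = 22 × 277 = 6094 mm.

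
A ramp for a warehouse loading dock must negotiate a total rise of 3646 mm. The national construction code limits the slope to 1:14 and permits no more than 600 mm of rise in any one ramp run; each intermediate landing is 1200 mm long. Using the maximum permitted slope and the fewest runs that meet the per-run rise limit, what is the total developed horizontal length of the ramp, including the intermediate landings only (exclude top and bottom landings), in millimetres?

58244 mm

⌈3646/600⌉ = 7 ramp runs. That means 6 intermediate landings.
Ramp run (horizontal) at 1:14: 3646 × 14 = 51044 mm.
Intermediate landings: 6 × 1200 = 7200 mm.
Developed length = 51044 + 7200 = 58244 mm.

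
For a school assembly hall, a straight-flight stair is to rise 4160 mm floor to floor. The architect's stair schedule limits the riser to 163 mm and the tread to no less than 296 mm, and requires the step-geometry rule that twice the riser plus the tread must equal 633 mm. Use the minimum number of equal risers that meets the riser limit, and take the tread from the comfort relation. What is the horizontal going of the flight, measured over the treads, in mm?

4160 / 163 = 25.52, so 26 risers are needed.
Riser R = 4160 / 26 = 160 mm, within the 163 mm limit.
T = 633 − 2·160 = 313 mm, which satisfies the 296 mm minimum.
26 risers give 25 treads; going = 25 × 313 = 7825 mm.

7825 mm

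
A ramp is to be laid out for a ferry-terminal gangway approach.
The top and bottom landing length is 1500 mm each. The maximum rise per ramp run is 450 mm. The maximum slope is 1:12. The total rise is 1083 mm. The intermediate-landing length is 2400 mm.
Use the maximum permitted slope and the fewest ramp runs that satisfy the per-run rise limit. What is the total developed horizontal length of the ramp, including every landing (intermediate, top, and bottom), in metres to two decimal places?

⌈1083/450⌉ = 3 ramp runs. That means 2 intermediate landings.
Ramp run (horizontal) at 1:12: 1083 × 12 = 12996 mm.
2 intermediate landings contribute 2 × 2400 = 4800 mm.
Top and bottom landings: 2 × 1500 = 3000 mm.
Total = 12996 + 4800 + 3000 = 20796 mm.
= 20.80 m.

20.80 m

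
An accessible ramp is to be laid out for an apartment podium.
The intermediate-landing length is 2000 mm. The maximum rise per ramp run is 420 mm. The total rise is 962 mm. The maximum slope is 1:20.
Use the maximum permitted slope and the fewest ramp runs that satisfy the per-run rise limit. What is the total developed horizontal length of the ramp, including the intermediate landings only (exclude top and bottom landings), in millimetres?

⌈962/420⌉ = 3 ramp runs. That means 2 intermediate landings.
Horizontal run for 962 mm of rise at 1:20 is 962 × 20 = 19240 mm.
2 intermediate landings contribute 2 × 2000 = 4000 mm.
Total developed length = 19240 + 4000 = 23240 mm.

23240 mm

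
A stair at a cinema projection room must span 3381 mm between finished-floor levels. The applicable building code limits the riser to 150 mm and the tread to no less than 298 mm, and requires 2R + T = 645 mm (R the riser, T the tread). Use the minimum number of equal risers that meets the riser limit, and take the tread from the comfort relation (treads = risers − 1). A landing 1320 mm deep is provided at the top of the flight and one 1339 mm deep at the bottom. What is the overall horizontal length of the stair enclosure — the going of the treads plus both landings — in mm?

⌈3381/150⌉ = 23 risers.
R = 3381 ÷ 23 = 147 mm.
From 2R + T = 645: T = 645 − 294 = 351 mm.
Going = (23 − 1) × 351 = 7722 mm.
Enclosure = 7722 + 1320 + 1339 = 10381 mm.

10381 mm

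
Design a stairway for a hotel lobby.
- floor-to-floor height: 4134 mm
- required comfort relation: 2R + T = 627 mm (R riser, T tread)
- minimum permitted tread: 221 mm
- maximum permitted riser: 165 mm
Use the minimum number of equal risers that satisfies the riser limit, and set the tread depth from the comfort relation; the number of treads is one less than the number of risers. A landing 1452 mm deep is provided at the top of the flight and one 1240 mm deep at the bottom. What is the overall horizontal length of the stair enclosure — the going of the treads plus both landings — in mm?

4134 / 165 = 25.055 → round up to 26 risers.
Each riser is 4134/26 = 159 mm (≤ 165 mm).
T = 627 − 2·159 = 309 mm, which satisfies the 221 mm minimum.
26 risers give 25 treads; going = 25 × 309 = 7725 mm.
Enclosure = 7725 + 1452 + 1240 = 10417 mm.

10417 mm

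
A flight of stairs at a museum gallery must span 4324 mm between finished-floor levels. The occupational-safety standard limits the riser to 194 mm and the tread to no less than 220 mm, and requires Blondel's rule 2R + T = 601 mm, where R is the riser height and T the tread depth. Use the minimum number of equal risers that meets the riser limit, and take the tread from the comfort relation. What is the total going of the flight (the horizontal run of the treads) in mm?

⌈4324/194⌉ = 23 risers.
R = 4324 ÷ 23 = 188 mm.
T = 601 − 2·188 = 225 mm, which satisfies the 220 mm minimum.
23 risers give 22 treads; going = 22 × 225 = 4950 mm.

4950 mm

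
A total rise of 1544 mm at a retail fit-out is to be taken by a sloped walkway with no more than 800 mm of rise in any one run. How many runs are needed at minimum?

2 runs

⌈1544/800⌉ = 2 ramp runs.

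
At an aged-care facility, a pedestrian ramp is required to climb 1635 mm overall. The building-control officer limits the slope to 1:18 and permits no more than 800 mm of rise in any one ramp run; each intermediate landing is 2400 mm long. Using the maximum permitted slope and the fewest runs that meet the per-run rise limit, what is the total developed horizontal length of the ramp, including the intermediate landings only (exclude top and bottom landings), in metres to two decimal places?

1635 / 800 = 2.04, so 3 ramp runs are needed. That means 2 intermediate landings.
Horizontal run for 1635 mm of rise at 1:18 is 1635 × 18 = 29430 mm.
Intermediate landings: 2 × 2400 = 4800 mm.
Developed length = 29430 + 4800 = 34230 mm.
= 34.23 m.

34.23 m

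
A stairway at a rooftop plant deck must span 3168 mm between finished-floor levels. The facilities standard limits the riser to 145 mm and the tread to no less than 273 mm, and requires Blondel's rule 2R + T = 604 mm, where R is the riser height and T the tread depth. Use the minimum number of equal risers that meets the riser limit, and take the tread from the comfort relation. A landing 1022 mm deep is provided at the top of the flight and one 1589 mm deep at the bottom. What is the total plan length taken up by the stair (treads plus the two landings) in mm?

9247 mm

3168 / 145 = 21.85, so 22 risers are needed.
R = 3168 ÷ 22 = 144 mm.
T = 604 − 2·144 = 316 mm, which satisfies the 273 mm minimum.
Going = (22 − 1) × 316 = 6636 mm.
Enclosure = 6636 + 1022 + 1589 = 9247 mm.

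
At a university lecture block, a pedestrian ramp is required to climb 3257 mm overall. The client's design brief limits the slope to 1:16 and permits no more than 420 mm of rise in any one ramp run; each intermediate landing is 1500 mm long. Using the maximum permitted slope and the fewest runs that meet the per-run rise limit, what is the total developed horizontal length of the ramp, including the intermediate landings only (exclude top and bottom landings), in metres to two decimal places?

At most 420 each: 3257/420 = 7.75, giving 8 ramp runs. That means 7 intermediate landings.
Ramp run (horizontal) at 1:16: 3257 × 16 = 52112 mm.
7 intermediate landings contribute 7 × 1500 = 10500 mm.
Total developed length = 52112 + 10500 = 62612 mm.
= 62.61 m.

62.61 m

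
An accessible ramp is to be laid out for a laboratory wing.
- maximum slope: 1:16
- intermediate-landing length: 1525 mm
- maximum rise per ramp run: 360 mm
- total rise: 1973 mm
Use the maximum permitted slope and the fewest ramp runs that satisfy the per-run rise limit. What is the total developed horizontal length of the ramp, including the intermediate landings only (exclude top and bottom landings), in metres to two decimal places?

1973 / 360 = 5.48, so 6 ramp runs are needed. That means 5 intermediate landings.
Horizontal run for 1973 mm of rise at 1:16 is 1973 × 16 = 31568 mm.
5 intermediate landings contribute 5 × 1525 = 7625 mm.
Developed length = 31568 + 7625 = 39193 mm.
= 39.19 m.

39.19 m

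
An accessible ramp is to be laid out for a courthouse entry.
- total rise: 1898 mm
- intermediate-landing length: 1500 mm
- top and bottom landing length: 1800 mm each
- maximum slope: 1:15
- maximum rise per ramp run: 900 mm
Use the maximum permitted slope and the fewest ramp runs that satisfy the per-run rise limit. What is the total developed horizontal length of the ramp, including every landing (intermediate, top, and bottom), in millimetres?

1898 / 900 = 2.109 → round up to 3 ramp runs. That means 2 intermediate landings.
Horizontal run for 1898 mm of rise at 1:15 is 1898 × 15 = 28470 mm.
Intermediate landings: 2 × 1500 = 3000 mm.
Top and bottom landings: 2 × 1800 = 3600 mm.
Total = 28470 + 3000 + 3600 = 35070 mm.

35070 mm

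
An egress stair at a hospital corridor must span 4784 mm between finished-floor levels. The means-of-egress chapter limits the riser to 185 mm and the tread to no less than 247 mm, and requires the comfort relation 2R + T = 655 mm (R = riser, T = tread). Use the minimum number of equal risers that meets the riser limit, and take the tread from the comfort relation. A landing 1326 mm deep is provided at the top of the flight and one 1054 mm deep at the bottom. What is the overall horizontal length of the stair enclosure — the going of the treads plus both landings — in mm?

9555 mm

4784 / 185 = 25.86, so 26 risers are needed.
Each riser is 4784/26 = 184 mm (≤ 185 mm).
From 2R + T = 655: T = 655 − 368 = 287 mm.
26 risers give 25 treads; going = 25 × 287 = 7175 mm.
Enclosure = 7175 + 1326 + 1054 = 9555 mm.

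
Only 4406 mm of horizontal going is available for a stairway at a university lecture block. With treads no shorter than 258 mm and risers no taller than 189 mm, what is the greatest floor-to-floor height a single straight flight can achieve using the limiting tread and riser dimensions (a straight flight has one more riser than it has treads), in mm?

4406 / 258 = 17.08, so 17 treads fit.
Risers = treads + 1 = 18.
Maximum height = 18 × 189 = 3402 mm.

3402 mm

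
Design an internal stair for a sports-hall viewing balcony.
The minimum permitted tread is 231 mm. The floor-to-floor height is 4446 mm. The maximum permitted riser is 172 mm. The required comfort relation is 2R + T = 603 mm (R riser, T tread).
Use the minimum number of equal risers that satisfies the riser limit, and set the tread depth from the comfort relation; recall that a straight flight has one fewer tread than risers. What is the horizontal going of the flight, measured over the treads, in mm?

6525 mm

⌈4446/172⌉ = 26 risers.
Each riser is 4446/26 = 171 mm (≤ 172 mm).
T = 603 − 2·171 = 261 mm, which satisfies the 231 mm minimum.
Going = (26 − 1) × 261 = 6525 mm.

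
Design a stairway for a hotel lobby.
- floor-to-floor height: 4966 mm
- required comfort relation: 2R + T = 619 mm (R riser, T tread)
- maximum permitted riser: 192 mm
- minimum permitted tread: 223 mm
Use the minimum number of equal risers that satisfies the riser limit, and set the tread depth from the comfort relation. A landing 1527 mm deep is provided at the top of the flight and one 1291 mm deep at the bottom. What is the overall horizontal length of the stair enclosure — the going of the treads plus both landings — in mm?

At most 192 each: 4966/192 = 25.86, giving 26 risers.
Riser R = 4966 / 26 = 191 mm, within the 192 mm limit.
Tread T = 619 − 2 × 191 = 237 mm (≥ 223 mm).
26 risers give 25 treads; going = 25 × 237 = 5925 mm.
Enclosure = 5925 + 1527 + 1291 = 8743 mm.

8743 mm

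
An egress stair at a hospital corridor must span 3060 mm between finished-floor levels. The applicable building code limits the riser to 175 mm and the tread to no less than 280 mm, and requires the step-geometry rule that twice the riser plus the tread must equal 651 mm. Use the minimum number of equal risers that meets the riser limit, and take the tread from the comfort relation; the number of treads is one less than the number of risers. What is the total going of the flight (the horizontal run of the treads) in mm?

⌈3060/175⌉ = 18 risers.
R = 3060 ÷ 18 = 170 mm.
From 2R + T = 651: T = 651 − 340 = 311 mm.
Treads = 18 − 1 = 17; going = 17 × 311 = 5287 mm.

5287 mm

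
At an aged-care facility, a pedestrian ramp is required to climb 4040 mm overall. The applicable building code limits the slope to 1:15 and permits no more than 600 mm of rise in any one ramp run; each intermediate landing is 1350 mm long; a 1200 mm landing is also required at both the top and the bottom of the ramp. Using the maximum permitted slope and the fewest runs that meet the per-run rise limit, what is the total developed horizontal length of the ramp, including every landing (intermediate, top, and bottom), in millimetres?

71100 mm

4040 / 600 = 6.73, so 7 ramp runs are needed. That means 6 intermediate landings.
Horizontal run for 4040 mm of rise at 1:15 is 4040 × 15 = 60600 mm.
6 intermediate landings contribute 6 × 1350 = 8100 mm.
Top and bottom landings: 2 × 1200 = 2400 mm.
Total = 60600 + 8100 + 2400 = 71100 mm.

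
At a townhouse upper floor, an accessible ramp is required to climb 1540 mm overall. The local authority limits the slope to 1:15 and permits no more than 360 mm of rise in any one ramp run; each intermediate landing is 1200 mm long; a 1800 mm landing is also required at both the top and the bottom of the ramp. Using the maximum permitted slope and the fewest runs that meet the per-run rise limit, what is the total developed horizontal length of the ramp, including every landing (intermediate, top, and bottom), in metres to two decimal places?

⌈1540/360⌉ = 5 ramp runs. That means 4 intermediate landings.
Horizontal run for 1540 mm of rise at 1:15 is 1540 × 15 = 23100 mm.
4 intermediate landings contribute 4 × 1200 = 4800 mm.
Top and bottom landings: 2 × 1800 = 3600 mm.
Total = 23100 + 4800 + 3600 = 31500 mm.
= 31.50 m.

31.50 m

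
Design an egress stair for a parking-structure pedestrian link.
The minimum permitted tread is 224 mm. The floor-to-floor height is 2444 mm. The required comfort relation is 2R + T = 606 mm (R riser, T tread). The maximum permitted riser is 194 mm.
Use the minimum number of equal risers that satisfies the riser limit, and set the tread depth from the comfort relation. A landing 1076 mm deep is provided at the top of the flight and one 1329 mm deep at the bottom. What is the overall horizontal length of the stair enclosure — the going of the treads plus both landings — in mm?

5165 mm

⌈2444/194⌉ = 13 risers.
Each riser is 2444/13 = 188 mm (≤ 194 mm).
Tread T = 606 − 2 × 188 = 230 mm (≥ 224 mm).
Going = (13 − 1) × 230 = 2760 mm.
Enclosure = 2760 + 1076 + 1329 = 5165 mm.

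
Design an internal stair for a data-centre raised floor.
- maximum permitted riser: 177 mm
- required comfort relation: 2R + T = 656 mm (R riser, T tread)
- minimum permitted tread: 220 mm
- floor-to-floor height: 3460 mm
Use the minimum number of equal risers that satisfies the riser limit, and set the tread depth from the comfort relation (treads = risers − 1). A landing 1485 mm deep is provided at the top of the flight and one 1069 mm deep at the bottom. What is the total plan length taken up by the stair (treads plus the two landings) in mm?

At most 177 each: 3460/177 = 19.55, giving 20 risers.
Each riser is 3460/20 = 173 mm (≤ 177 mm).
From 2R + T = 656: T = 656 − 346 = 310 mm.
20 risers give 19 treads; going = 19 × 310 = 5890 mm.
Enclosure = 5890 + 1485 + 1069 = 8444 mm.

8444 mm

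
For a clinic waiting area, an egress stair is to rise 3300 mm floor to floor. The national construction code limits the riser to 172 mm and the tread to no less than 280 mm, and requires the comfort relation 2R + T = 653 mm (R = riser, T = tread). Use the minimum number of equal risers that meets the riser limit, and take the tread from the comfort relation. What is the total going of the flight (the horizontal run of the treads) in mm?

3300 / 172 = 19.19, so 20 risers are needed.
R = 3300 ÷ 20 = 165 mm.
T = 653 − 2·165 = 323 mm, which satisfies the 280 mm minimum.
Going = (20 − 1) × 323 = 6137 mm.

6137 mm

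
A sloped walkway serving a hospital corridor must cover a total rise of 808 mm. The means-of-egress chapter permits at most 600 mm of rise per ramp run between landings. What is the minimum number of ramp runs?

2 runs

⌈808/600⌉ = 2 ramp runs.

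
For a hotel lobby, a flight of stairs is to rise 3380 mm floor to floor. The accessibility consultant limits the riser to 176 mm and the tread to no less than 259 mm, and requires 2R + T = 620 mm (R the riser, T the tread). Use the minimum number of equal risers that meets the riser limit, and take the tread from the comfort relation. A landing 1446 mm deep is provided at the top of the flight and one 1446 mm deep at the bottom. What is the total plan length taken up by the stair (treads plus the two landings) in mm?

At most 176 each: 3380/176 = 19.20, giving 20 risers.
R = 3380 ÷ 20 = 169 mm.
From 2R + T = 620: T = 620 − 338 = 282 mm.
Treads = 20 − 1 = 19; going = 19 × 282 = 5358 mm.
Enclosure = 5358 + 1446 + 1446 = 8250 mm.

8250 mm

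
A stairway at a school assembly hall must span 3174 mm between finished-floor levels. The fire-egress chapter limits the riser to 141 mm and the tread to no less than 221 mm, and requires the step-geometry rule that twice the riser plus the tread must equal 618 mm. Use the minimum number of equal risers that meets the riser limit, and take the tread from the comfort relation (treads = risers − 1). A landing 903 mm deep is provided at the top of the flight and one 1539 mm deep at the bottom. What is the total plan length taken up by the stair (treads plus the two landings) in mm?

9966 mm

3174 / 141 = 22.51, so 23 risers are needed.
Each riser is 3174/23 = 138 mm (≤ 141 mm).
T = 618 − 2·138 = 342 mm, which satisfies the 221 mm minimum.
23 risers give 22 treads; going = 22 × 342 = 7524 mm.
Add landings: 7524 + 903 + 1539 = 9966 mm.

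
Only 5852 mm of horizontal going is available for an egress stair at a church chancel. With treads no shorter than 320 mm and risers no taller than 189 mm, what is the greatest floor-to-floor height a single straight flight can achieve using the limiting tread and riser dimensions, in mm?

Treads that fit: ⌊5852 / 320⌋ = 18.
Risers = treads + 1 = 19.
Maximum height = 19 × 189 = 3591 mm.

3591 mm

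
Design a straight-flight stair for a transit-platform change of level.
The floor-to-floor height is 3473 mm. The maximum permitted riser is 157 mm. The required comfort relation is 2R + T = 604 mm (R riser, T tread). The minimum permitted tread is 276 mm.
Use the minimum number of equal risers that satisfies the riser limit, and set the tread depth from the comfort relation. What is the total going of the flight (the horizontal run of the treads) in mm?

6644 mm

3473 / 157 = 22.12, so 23 risers are needed.
R = 3473 ÷ 23 = 151 mm.
From 2R + T = 604: T = 604 − 302 = 302 mm.
Treads = 23 − 1 = 22; going = 22 × 302 = 6644 mm.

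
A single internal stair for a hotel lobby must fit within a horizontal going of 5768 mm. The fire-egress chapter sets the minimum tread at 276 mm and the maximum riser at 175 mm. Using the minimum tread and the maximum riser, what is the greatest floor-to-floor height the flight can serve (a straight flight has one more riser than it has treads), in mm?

3675 mm

5768 / 276 = 20.90, so 20 treads fit.
Risers = treads + 1 = 21.
Maximum height = 21 × 175 = 3675 mm.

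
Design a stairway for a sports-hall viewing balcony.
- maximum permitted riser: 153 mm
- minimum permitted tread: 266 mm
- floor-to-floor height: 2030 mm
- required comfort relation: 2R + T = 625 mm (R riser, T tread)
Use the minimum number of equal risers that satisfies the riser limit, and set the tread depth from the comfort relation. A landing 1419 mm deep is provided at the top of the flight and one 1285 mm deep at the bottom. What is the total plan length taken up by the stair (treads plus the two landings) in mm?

⌈2030/153⌉ = 14 risers.
Riser R = 2030 / 14 = 145 mm, within the 153 mm limit.
From 2R + T = 625: T = 625 − 290 = 335 mm.
14 risers give 13 treads; going = 13 × 335 = 4355 mm.
Enclosure = 4355 + 1419 + 1285 = 7059 mm.

7059 mm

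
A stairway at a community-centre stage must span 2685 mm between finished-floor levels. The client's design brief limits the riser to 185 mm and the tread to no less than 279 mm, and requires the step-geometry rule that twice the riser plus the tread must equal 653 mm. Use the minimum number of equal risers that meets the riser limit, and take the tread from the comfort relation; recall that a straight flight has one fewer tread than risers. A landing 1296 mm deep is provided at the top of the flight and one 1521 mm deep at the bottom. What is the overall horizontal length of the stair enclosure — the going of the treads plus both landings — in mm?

6947 mm

2685 / 185 = 14.514 → round up to 15 risers.
Riser R = 2685 / 15 = 179 mm, within the 185 mm limit.
From 2R + T = 653: T = 653 − 358 = 295 mm.
Treads = 15 − 1 = 14; going = 14 × 295 = 4130 mm.
Enclosure = 4130 + 1296 + 1521 = 6947 mm.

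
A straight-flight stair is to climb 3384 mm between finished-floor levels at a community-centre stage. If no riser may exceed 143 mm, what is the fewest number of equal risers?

At most 143 each: 3384/143 = 23.66, giving 24 risers.

24 risers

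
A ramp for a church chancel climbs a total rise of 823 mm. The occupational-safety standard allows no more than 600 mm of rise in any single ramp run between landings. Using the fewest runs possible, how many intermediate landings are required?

823 / 600 = 1.372 → round up to 2 ramp runs.
2 runs are separated by 1 intermediate landings.

1 intermediate landings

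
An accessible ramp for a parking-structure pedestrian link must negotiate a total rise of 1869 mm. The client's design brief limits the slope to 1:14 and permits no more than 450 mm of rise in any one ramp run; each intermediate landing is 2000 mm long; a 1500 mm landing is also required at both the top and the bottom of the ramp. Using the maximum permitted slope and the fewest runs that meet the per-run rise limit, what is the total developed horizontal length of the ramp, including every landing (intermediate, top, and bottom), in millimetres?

1869 / 450 = 4.15, so 5 ramp runs are needed. That means 4 intermediate landings.
Ramp run (horizontal) at 1:14: 1869 × 14 = 26166 mm.
4 intermediate landings contribute 4 × 2000 = 8000 mm.
Top and bottom landings: 2 × 1500 = 3000 mm.
Total = 26166 + 8000 + 3000 = 37166 mm.

37166 mm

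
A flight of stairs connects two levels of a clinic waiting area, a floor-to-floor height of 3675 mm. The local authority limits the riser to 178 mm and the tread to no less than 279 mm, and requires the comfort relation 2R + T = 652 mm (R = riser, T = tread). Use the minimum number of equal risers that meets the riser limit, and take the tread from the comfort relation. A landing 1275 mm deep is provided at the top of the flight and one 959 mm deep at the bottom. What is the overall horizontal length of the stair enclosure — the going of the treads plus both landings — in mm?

3675 / 178 = 20.646 → round up to 21 risers.
Each riser is 3675/21 = 175 mm (≤ 178 mm).
Tread T = 652 − 2 × 175 = 302 mm (≥ 279 mm).
Treads = 21 − 1 = 20; going = 20 × 302 = 6040 mm.
Add landings: 6040 + 1275 + 959 = 8274 mm.

8274 mm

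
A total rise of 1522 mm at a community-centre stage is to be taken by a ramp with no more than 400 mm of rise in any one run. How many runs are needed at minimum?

1522 / 400 = 3.805 → round up to 4 ramp runs.

4 runs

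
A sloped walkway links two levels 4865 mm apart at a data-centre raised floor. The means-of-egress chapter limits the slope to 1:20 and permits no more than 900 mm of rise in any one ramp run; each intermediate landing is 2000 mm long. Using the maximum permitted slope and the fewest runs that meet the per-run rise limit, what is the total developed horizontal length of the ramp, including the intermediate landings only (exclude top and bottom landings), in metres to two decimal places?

4865 / 900 = 5.41, so 6 ramp runs are needed. That means 5 intermediate landings.
Horizontal run for 4865 mm of rise at 1:20 is 4865 × 20 = 97300 mm.
Intermediate landings: 5 × 2000 = 10000 mm.
Developed length = 97300 + 10000 = 107300 mm.
= 107.30 m.

107.30 m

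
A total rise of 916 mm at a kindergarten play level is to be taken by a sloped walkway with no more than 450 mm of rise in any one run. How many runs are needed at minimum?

916 / 450 = 2.036 → round up to 3 ramp runs.

3 runs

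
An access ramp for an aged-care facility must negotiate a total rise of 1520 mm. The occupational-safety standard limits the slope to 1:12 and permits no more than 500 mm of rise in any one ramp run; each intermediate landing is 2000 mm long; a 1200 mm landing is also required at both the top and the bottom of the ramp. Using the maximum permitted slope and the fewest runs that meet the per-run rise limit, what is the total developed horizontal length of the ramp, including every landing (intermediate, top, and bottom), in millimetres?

1520 / 500 = 3.04, so 4 ramp runs are needed. That means 3 intermediate landings.
Horizontal run for 1520 mm of rise at 1:12 is 1520 × 12 = 18240 mm.
3 intermediate landings contribute 3 × 2000 = 6000 mm.
Top and bottom landings: 2 × 1200 = 2400 mm.
Total = 18240 + 6000 + 2400 = 26640 mm.

26640 mm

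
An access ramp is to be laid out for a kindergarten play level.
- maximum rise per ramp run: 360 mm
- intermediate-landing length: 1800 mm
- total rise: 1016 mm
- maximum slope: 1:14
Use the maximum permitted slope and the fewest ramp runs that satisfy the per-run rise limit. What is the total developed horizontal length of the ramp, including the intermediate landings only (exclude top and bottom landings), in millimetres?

17824 mm

At most 360 each: 1016/360 = 2.82, giving 3 ramp runs. That means 2 intermediate landings.
Ramp run (horizontal) at 1:14: 1016 × 14 = 14224 mm.
2 intermediate landings contribute 2 × 1800 = 3600 mm.
Total developed length = 14224 + 3600 = 17824 mm.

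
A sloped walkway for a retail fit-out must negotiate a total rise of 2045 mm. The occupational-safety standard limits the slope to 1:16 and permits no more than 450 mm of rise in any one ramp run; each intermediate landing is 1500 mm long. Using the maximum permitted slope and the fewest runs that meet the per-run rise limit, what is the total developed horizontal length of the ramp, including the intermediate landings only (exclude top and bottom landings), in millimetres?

38720 mm

⌈2045/450⌉ = 5 ramp runs. That means 4 intermediate landings.
Ramp run (horizontal) at 1:16: 2045 × 16 = 32720 mm.
4 intermediate landings contribute 4 × 1500 = 6000 mm.
Total developed length = 32720 + 6000 = 38720 mm.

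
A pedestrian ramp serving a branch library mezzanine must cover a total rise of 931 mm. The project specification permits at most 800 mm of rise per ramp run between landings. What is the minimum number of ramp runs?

931 / 800 = 1.164 → round up to 2 ramp runs.

2 runs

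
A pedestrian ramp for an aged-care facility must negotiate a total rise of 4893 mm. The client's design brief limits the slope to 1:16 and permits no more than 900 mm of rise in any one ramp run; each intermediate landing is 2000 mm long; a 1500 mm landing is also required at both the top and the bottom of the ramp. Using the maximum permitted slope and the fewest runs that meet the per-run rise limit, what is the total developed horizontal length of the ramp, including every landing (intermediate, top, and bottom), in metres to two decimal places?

At most 900 each: 4893/900 = 5.44, giving 6 ramp runs. That means 5 intermediate landings.
Horizontal run for 4893 mm of rise at 1:16 is 4893 × 16 = 78288 mm.
5 intermediate landings contribute 5 × 2000 = 10000 mm.
Top and bottom landings: 2 × 1500 = 3000 mm.
Total = 78288 + 10000 + 3000 = 91288 mm.
= 91.29 m.

91.29 m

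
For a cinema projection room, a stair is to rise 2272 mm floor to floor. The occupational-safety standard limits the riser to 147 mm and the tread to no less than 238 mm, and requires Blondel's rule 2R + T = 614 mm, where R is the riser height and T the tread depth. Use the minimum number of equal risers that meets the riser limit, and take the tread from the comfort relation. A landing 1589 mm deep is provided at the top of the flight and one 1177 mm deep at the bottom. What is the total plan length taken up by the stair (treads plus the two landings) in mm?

⌈2272/147⌉ = 16 risers.
R = 2272 ÷ 16 = 142 mm.
Tread T = 614 − 2 × 142 = 330 mm (≥ 238 mm).
Going = (16 − 1) × 330 = 4950 mm.
Enclosure = 4950 + 1589 + 1177 = 7716 mm.

7716 mm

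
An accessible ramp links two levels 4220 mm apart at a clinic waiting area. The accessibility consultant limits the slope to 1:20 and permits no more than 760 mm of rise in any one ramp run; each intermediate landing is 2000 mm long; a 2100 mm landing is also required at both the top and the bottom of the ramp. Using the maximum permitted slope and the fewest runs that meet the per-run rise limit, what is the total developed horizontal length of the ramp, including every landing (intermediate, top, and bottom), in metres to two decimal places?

⌈4220/760⌉ = 6 ramp runs. That means 5 intermediate landings.
Horizontal run for 4220 mm of rise at 1:20 is 4220 × 20 = 84400 mm.
Intermediate landings: 5 × 2000 = 10000 mm.
Top and bottom landings: 2 × 2100 = 4200 mm.
Total = 84400 + 10000 + 4200 = 98600 mm.
= 98.60 m.

98.60 m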